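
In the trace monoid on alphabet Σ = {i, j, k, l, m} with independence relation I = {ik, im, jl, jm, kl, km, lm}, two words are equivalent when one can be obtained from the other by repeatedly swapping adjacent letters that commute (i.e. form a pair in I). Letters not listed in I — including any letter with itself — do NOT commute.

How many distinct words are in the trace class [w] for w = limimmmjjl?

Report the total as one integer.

630

0(l) covers ∅
1(i) covers 0:l
2(m) covers ∅
3(i) covers 1:i
4(m) covers 2:m
5(m) covers 4:m
6(m) covers 5:m
7(j) covers 3:i
8(j) covers 7:j
9(l) covers 3:i
floor of heap: 0:l, 2:m
completions by unplaced set U, small U first (add the entries for U minus each lowest piece of U):
  |U|=1: {6}:1  {8}:1  {9}:1
  |U|=2: {5,6}:1  {6,8}:2  {6,9}:2  {7,8}:1  {8,9}:2
  |U|=3: {4,5,6}:1  {5,6,8}:3  {5,6,9}:3  {6,7,8}:3  {6,8,9}:6  {7,8,9}:3
  |U|=4: {2,4,5,6}:1  {3,7,8,9}:3  {4,5,6,8}:4  {4,5,6,9}:4  {5,6,7,8}:6  {5,6,8,9}:12  {6,7,8,9}:12
  |U|=5: {1,3,7,8,9}:3  {2,4,5,6,8}:5  {2,4,5,6,9}:5  {3,6,7,8,9}:15  {4,5,6,7,8}:10  {4,5,6,8,9}:20  {5,6,7,8,9}:30
  |U|=6: {0,1,3,7,8,9}:3  {1,3,6,7,8,9}:18  {2,4,5,6,7,8}:15  {2,4,5,6,8,9}:30  {3,5,6,7,8,9}:45  {4,5,6,7,8,9}:60
  |U|=7: {0,1,3,6,7,8,9}:21  {1,3,5,6,7,8,9}:63  {2,4,5,6,7,8,9}:105  {3,4,5,6,7,8,9}:105
  |U|=8: {0,1,3,5,6,7,8,9}:84  {1,3,4,5,6,7,8,9}:168  {2,3,4,5,6,7,8,9}:210
  start at 0(l): 378
  start at 2(m): 252
sum over floor = 630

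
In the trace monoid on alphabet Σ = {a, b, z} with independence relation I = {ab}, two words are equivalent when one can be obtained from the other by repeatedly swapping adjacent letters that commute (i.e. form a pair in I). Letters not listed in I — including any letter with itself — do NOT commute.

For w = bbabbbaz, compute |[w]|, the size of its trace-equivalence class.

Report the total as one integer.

0(b) covers ∅
1(b) covers 0:b
2(a) covers ∅
3(b) covers 1:b
4(b) covers 3:b
5(b) covers 4:b
6(a) covers 2:a
7(z) covers 5:b, 6:a
floor of heap: 0:b, 2:a
completions by unplaced set U, small U first (add the entries for U minus each lowest piece of U):
  |U|=1: {7}:1
  |U|=2: {5,7}:1  {6,7}:1
  |U|=3: {2,6,7}:1  {4,5,7}:1  {5,6,7}:2
  |U|=4: {2,5,6,7}:3  {3,4,5,7}:1  {4,5,6,7}:3
  |U|=5: {1,3,4,5,7}:1  {2,4,5,6,7}:6  {3,4,5,6,7}:4
  |U|=6: {0,1,3,4,5,7}:1  {1,3,4,5,6,7}:5  {2,3,4,5,6,7}:10
  start at 0(b): 15
  start at 2(a): 6
sum over floor = 21

21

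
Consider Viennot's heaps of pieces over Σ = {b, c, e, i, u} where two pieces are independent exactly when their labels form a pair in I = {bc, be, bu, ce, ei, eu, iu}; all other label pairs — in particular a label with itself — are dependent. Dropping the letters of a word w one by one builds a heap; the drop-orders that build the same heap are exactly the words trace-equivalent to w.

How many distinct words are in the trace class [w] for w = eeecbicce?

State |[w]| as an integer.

252

drop 0:e onto floor
drop 1:e onto {0:e}
drop 2:e onto {1:e}
drop 3:c onto floor
drop 4:b onto floor
drop 5:i onto {3:c, 4:b}
drop 6:c onto {5:i}
drop 7:c onto {6:c}
drop 8:e onto {2:e}
ground layer = {0:e, 3:c, 4:b}
drop-orders for the pieces not yet dropped (sum over which currently-grounded one goes next):
  1 to go: {7} 1  {8} 1
  2 to go: {2,8} 1  {6,7} 1  {7,8} 2
  3 to go: {1,2,8} 1  {2,7,8} 3  {5,6,7} 1  {6,7,8} 3
  4 to go: {0,1,2,8} 1  {1,2,7,8} 4  {2,6,7,8} 6  {3,5,6,7} 1  {4,5,6,7} 1  {5,6,7,8} 4
  5 to go: {0,1,2,7,8} 5  {1,2,6,7,8} 10  {2,5,6,7,8} 10  {3,4,5,6,7} 2  {3,5,6,7,8} 5  {4,5,6,7,8} 5
  6 to go: {0,1,2,6,7,8} 15  {1,2,5,6,7,8} 20  {2,3,5,6,7,8} 15  {2,4,5,6,7,8} 15  {3,4,5,6,7,8} 12
  7 to go: {0,1,2,5,6,7,8} 35  {1,2,3,5,6,7,8} 35  {1,2,4,5,6,7,8} 35  {2,3,4,5,6,7,8} 42
  if 0:e drops first: 112 orders
  if 3:c drops first: 70 orders
  if 4:b drops first: 70 orders
heap linearizations: 252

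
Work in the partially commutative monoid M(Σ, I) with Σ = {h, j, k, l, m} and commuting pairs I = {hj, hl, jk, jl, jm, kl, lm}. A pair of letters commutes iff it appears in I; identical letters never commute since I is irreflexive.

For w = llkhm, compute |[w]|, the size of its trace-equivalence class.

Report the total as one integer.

10

#0=l has no predecessor
#1=l depends on [0:l]
#2=k has no predecessor
#3=h depends on [2:k]
#4=m depends on [3:h]
sources: [0:l, 2:k]
N(rest) = Σ N(rest − s) over sources s of rest; N(one piece) = 1:
  size 1 → [1]=1  [4]=1
  size 2 → [0,1]=1  [1,4]=2  [3,4]=1
  size 3 → [0,1,4]=3  [1,3,4]=3  [2,3,4]=1
  first=0(l) contributes 4
  first=2(k) contributes 6
|[w]| = 10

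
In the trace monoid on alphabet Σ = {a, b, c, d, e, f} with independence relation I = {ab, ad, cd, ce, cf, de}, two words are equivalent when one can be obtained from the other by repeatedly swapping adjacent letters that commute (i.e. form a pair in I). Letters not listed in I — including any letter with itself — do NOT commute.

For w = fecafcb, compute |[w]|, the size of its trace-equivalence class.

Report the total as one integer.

6

piece 0:f — minimal
piece 1:e rests on {0:f}
piece 2:c — minimal
piece 3:a rests on {1:e, 2:c}
piece 4:f rests on {3:a}
piece 5:c rests on {3:a}
piece 6:b rests on {4:f, 5:c}
minimal pieces: {0:f, 2:c}
ways to finish when only these pieces remain (= sum over removing one remaining piece with nothing left below it):
  1 left: {6}→1
  2 left: {4,6}→1  {5,6}→1
  3 left: {4,5,6}→2
  4 left: {3,4,5,6}→2
  5 left: {1,3,4,5,6}→2  {2,3,4,5,6}→2
  placing 0:f first → 4 extensions
  placing 2:c first → 2 extensions
total linear extensions = 6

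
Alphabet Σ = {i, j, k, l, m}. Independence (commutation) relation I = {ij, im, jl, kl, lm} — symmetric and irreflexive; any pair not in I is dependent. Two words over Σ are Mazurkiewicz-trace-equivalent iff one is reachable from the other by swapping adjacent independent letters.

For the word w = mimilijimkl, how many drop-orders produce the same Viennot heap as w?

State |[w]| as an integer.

0(m) covers ∅
1(i) covers ∅
2(m) covers 0:m
3(i) covers 1:i
4(l) covers 3:i
5(i) covers 4:l
6(j) covers 2:m
7(i) covers 5:i
8(m) covers 6:j
9(k) covers 7:i, 8:m
10(l) covers 7:i
floor of heap: 0:m, 1:i
completions by unplaced set U, small U first (add the entries for U minus each lowest piece of U):
  |U|=1: {9}:1  {10}:1
  |U|=2: {8,9}:1  {9,10}:2
  |U|=3: {6,8,9}:1  {7,9,10}:2  {8,9,10}:3
  |U|=4: {2,6,8,9}:1  {5,7,9,10}:2  {6,8,9,10}:4  {7,8,9,10}:5
  |U|=5: {0,2,6,8,9}:1  {2,6,8,9,10}:5  {4,5,7,9,10}:2  {5,7,8,9,10}:7  {6,7,8,9,10}:9
  |U|=6: {0,2,6,8,9,10}:6  {2,6,7,8,9,10}:14  {3,4,5,7,9,10}:2  {4,5,7,8,9,10}:9  {5,6,7,8,9,10}:16
  |U|=7: {0,2,6,7,8,9,10}:20  {1,3,4,5,7,9,10}:2  {2,5,6,7,8,9,10}:30  {3,4,5,7,8,9,10}:11  {4,5,6,7,8,9,10}:25
  |U|=8: {0,2,5,6,7,8,9,10}:50  {1,3,4,5,7,8,9,10}:13  {2,4,5,6,7,8,9,10}:55  {3,4,5,6,7,8,9,10}:36
  |U|=9: {0,2,4,5,6,7,8,9,10}:105  {1,3,4,5,6,7,8,9,10}:49  {2,3,4,5,6,7,8,9,10}:91
  start at 0(m): 140
  start at 1(i): 196
sum over floor = 336

336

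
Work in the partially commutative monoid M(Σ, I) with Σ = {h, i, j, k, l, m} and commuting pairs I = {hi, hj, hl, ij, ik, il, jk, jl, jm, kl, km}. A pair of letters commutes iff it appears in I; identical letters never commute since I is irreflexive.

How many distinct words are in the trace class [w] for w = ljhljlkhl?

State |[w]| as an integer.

piece 0:l — minimal
piece 1:j — minimal
piece 2:h — minimal
piece 3:l rests on {0:l}
piece 4:j rests on {1:j}
piece 5:l rests on {3:l}
piece 6:k rests on {2:h}
piece 7:h rests on {6:k}
piece 8:l rests on {5:l}
minimal pieces: {0:l, 1:j, 2:h}
ways to finish when only these pieces remain (= sum over removing one remaining piece with nothing left below it):
  1 left: {4}→1  {7}→1  {8}→1
  2 left: {1,4}→1  {4,7}→2  {4,8}→2  {5,8}→1  {6,7}→1  {7,8}→2
  3 left: {1,4,7}→3  {1,4,8}→3  {2,6,7}→1  {3,5,8}→1  {4,5,8}→3  {4,6,7}→3  {4,7,8}→6  {5,7,8}→3  {6,7,8}→3
  4 left: {0,3,5,8}→1  {1,4,5,8}→6  {1,4,6,7}→6  {1,4,7,8}→12  {2,4,6,7}→4  {2,6,7,8}→4  {3,4,5,8}→4  {3,5,7,8}→4  {4,5,7,8}→12  {4,6,7,8}→12  {5,6,7,8}→6
  5 left: {0,3,4,5,8}→5  {0,3,5,7,8}→5  {1,2,4,6,7}→10  {1,3,4,5,8}→10  {1,4,5,7,8}→30  {1,4,6,7,8}→30  {2,4,6,7,8}→20  {2,5,6,7,8}→10  {3,4,5,7,8}→20  {3,5,6,7,8}→10  {4,5,6,7,8}→30
  6 left: {0,1,3,4,5,8}→15  {0,3,4,5,7,8}→30  {0,3,5,6,7,8}→15  {1,2,4,6,7,8}→60  {1,3,4,5,7,8}→60  {1,4,5,6,7,8}→90  {2,3,5,6,7,8}→20  {2,4,5,6,7,8}→60  {3,4,5,6,7,8}→60
  7 left: {0,1,3,4,5,7,8}→105  {0,2,3,5,6,7,8}→35  {0,3,4,5,6,7,8}→105  {1,2,4,5,6,7,8}→210  {1,3,4,5,6,7,8}→210  {2,3,4,5,6,7,8}→140
  placing 0:l first → 560 extensions
  placing 1:j first → 280 extensions
  placing 2:h first → 420 extensions
total linear extensions = 1260

1260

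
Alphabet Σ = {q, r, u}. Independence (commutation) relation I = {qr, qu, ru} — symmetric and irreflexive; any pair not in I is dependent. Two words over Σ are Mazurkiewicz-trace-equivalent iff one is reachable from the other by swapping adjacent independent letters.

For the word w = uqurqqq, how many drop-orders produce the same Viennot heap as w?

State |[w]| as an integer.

105

0(u) covers ∅
1(q) covers ∅
2(u) covers 0:u
3(r) covers ∅
4(q) covers 1:q
5(q) covers 4:q
6(q) covers 5:q
floor of heap: 0:u, 1:q, 3:r
completions by unplaced set U, small U first (add the entries for U minus each lowest piece of U):
  |U|=1: {2}:1  {3}:1  {6}:1
  |U|=2: {0,2}:1  {2,3}:2  {2,6}:2  {3,6}:2  {5,6}:1
  |U|=3: {0,2,3}:3  {0,2,6}:3  {2,3,6}:6  {2,5,6}:3  {3,5,6}:3  {4,5,6}:1
  |U|=4: {0,2,3,6}:12  {0,2,5,6}:6  {1,4,5,6}:1  {2,3,5,6}:12  {2,4,5,6}:4  {3,4,5,6}:4
  |U|=5: {0,2,3,5,6}:30  {0,2,4,5,6}:10  {1,2,4,5,6}:5  {1,3,4,5,6}:5  {2,3,4,5,6}:20
  start at 0(u): 30
  start at 1(q): 60
  start at 3(r): 15
sum over floor = 105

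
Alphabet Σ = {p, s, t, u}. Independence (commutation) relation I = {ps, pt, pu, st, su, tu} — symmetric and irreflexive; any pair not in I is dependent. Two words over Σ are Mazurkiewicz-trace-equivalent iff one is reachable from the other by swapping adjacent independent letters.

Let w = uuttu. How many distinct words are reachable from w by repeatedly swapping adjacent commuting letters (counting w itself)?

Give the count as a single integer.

10

drop 0:u onto floor
drop 1:u onto {0:u}
drop 2:t onto floor
drop 3:t onto {2:t}
drop 4:u onto {1:u}
ground layer = {0:u, 2:t}
drop-orders for the pieces not yet dropped (sum over which currently-grounded one goes next):
  1 to go: {3} 1  {4} 1
  2 to go: {1,4} 1  {2,3} 1  {3,4} 2
  3 to go: {0,1,4} 1  {1,3,4} 3  {2,3,4} 3
  if 0:u drops first: 6 orders
  if 2:t drops first: 4 orders
heap linearizations: 10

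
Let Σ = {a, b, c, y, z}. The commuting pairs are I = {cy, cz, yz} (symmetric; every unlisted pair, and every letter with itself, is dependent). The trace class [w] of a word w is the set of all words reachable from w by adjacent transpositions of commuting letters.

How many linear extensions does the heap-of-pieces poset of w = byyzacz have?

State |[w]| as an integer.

0(b) covers ∅
1(y) covers 0:b
2(y) covers 1:y
3(z) covers 0:b
4(a) covers 2:y, 3:z
5(c) covers 4:a
6(z) covers 4:a
floor of heap: 0:b
completions by unplaced set U, small U first (add the entries for U minus each lowest piece of U):
  |U|=1: {5}:1  {6}:1
  |U|=2: {5,6}:2
  |U|=3: {4,5,6}:2
  |U|=4: {2,4,5,6}:2  {3,4,5,6}:2
  |U|=5: {1,2,4,5,6}:2  {2,3,4,5,6}:4
  start at 0(b): 6

6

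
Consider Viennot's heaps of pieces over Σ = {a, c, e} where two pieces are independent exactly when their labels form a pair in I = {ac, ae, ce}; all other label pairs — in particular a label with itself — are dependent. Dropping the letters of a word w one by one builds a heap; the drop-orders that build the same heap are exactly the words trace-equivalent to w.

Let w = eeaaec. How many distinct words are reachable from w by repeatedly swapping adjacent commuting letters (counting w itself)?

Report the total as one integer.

drop 0:e onto floor
drop 1:e onto {0:e}
drop 2:a onto floor
drop 3:a onto {2:a}
drop 4:e onto {1:e}
drop 5:c onto floor
ground layer = {0:e, 2:a, 5:c}
drop-orders for the pieces not yet dropped (sum over which currently-grounded one goes next):
  1 to go: {3} 1  {4} 1  {5} 1
  2 to go: {1,4} 1  {2,3} 1  {3,4} 2  {3,5} 2  {4,5} 2
  3 to go: {0,1,4} 1  {1,3,4} 3  {1,4,5} 3  {2,3,4} 3  {2,3,5} 3  {3,4,5} 6
  4 to go: {0,1,3,4} 4  {0,1,4,5} 4  {1,2,3,4} 6  {1,3,4,5} 12  {2,3,4,5} 12
  if 0:e drops first: 30 orders
  if 2:a drops first: 20 orders
  if 5:c drops first: 10 orders
heap linearizations: 60

60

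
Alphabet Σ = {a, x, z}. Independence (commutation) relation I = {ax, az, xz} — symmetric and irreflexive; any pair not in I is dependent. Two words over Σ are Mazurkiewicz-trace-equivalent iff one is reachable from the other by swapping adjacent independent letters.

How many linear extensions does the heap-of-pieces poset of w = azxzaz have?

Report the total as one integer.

60

#0=a has no predecessor
#1=z has no predecessor
#2=x has no predecessor
#3=z depends on [1:z]
#4=a depends on [0:a]
#5=z depends on [3:z]
sources: [0:a, 1:z, 2:x]
N(rest) = Σ N(rest − s) over sources s of rest; N(one piece) = 1:
  size 1 → [2]=1  [4]=1  [5]=1
  size 2 → [0,4]=1  [2,4]=2  [2,5]=2  [3,5]=1  [4,5]=2
  size 3 → [0,2,4]=3  [0,4,5]=3  [1,3,5]=1  [2,3,5]=3  [2,4,5]=6  [3,4,5]=3
  size 4 → [0,2,4,5]=12  [0,3,4,5]=6  [1,2,3,5]=4  [1,3,4,5]=4  [2,3,4,5]=12
  first=0(a) contributes 20
  first=1(z) contributes 30
  first=2(x) contributes 10
|[w]| = 60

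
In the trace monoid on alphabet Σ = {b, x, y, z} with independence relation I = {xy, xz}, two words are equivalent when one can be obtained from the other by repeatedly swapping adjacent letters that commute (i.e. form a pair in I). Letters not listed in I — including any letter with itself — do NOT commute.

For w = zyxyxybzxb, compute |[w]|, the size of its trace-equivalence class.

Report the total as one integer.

30

0(z) covers ∅
1(y) covers 0:z
2(x) covers ∅
3(y) covers 1:y
4(x) covers 2:x
5(y) covers 3:y
6(b) covers 4:x, 5:y
7(z) covers 6:b
8(x) covers 6:b
9(b) covers 7:z, 8:x
floor of heap: 0:z, 2:x
completions by unplaced set U, small U first (add the entries for U minus each lowest piece of U):
  |U|=1: {9}:1
  |U|=2: {7,9}:1  {8,9}:1
  |U|=3: {7,8,9}:2
  |U|=4: {6,7,8,9}:2
  |U|=5: {4,6,7,8,9}:2  {5,6,7,8,9}:2
  |U|=6: {2,4,6,7,8,9}:2  {3,5,6,7,8,9}:2  {4,5,6,7,8,9}:4
  |U|=7: {1,3,5,6,7,8,9}:2  {2,4,5,6,7,8,9}:6  {3,4,5,6,7,8,9}:6
  |U|=8: {0,1,3,5,6,7,8,9}:2  {1,3,4,5,6,7,8,9}:8  {2,3,4,5,6,7,8,9}:12
  start at 0(z): 20
  start at 2(x): 10
sum over floor = 30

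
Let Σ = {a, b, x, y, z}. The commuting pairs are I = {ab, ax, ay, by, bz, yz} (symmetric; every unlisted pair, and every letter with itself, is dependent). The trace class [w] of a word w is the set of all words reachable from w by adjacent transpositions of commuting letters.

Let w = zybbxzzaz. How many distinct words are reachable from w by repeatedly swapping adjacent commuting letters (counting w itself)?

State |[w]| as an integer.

12

0(z) covers ∅
1(y) covers ∅
2(b) covers ∅
3(b) covers 2:b
4(x) covers 0:z, 1:y, 3:b
5(z) covers 4:x
6(z) covers 5:z
7(a) covers 6:z
8(z) covers 7:a
floor of heap: 0:z, 1:y, 2:b
completions by unplaced set U, small U first (add the entries for U minus each lowest piece of U):
  |U|=1: {8}:1
  |U|=2: {7,8}:1
  |U|=3: {6,7,8}:1
  |U|=4: {5,6,7,8}:1
  |U|=5: {4,5,6,7,8}:1
  |U|=6: {0,4,5,6,7,8}:1  {1,4,5,6,7,8}:1  {3,4,5,6,7,8}:1
  |U|=7: {0,1,4,5,6,7,8}:2  {0,3,4,5,6,7,8}:2  {1,3,4,5,6,7,8}:2  {2,3,4,5,6,7,8}:1
  start at 0(z): 3
  start at 1(y): 3
  start at 2(b): 6
sum over floor = 12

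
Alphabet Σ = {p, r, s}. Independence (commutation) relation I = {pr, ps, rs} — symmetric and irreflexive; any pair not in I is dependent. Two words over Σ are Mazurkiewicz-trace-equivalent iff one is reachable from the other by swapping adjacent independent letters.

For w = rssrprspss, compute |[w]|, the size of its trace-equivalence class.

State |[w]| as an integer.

piece 0:r — minimal
piece 1:s — minimal
piece 2:s rests on {1:s}
piece 3:r rests on {0:r}
piece 4:p — minimal
piece 5:r rests on {3:r}
piece 6:s rests on {2:s}
piece 7:p rests on {4:p}
piece 8:s rests on {6:s}
piece 9:s rests on {8:s}
minimal pieces: {0:r, 1:s, 4:p}
ways to finish when only these pieces remain (= sum over removing one remaining piece with nothing left below it):
  1 left: {5}→1  {7}→1  {9}→1
  2 left: {3,5}→1  {4,7}→1  {5,7}→2  {5,9}→2  {7,9}→2  {8,9}→1
  3 left: {0,3,5}→1  {3,5,7}→3  {3,5,9}→3  {4,5,7}→3  {4,7,9}→3  {5,7,9}→6  {5,8,9}→3  {6,8,9}→1  {7,8,9}→3
  4 left: {0,3,5,7}→4  {0,3,5,9}→4  {2,6,8,9}→1  {3,4,5,7}→6  {3,5,7,9}→12  {3,5,8,9}→6  {4,5,7,9}→12  {4,7,8,9}→6  {5,6,8,9}→4  {5,7,8,9}→12  {6,7,8,9}→4
  5 left: {0,3,4,5,7}→10  {0,3,5,7,9}→20  {0,3,5,8,9}→10  {1,2,6,8,9}→1  {2,5,6,8,9}→5  {2,6,7,8,9}→5  {3,4,5,7,9}→30  {3,5,6,8,9}→10  {3,5,7,8,9}→30  {4,5,7,8,9}→30  {4,6,7,8,9}→10  {5,6,7,8,9}→20
  6 left: {0,3,4,5,7,9}→60  {0,3,5,6,8,9}→20  {0,3,5,7,8,9}→60  {1,2,5,6,8,9}→6  {1,2,6,7,8,9}→6  {2,3,5,6,8,9}→15  {2,4,6,7,8,9}→15  {2,5,6,7,8,9}→30  {3,4,5,7,8,9}→90  {3,5,6,7,8,9}→60  {4,5,6,7,8,9}→60
  7 left: {0,2,3,5,6,8,9}→35  {0,3,4,5,7,8,9}→210  {0,3,5,6,7,8,9}→140  {1,2,3,5,6,8,9}→21  {1,2,4,6,7,8,9}→21  {1,2,5,6,7,8,9}→42  {2,3,5,6,7,8,9}→105  {2,4,5,6,7,8,9}→105  {3,4,5,6,7,8,9}→210
  8 left: {0,1,2,3,5,6,8,9}→56  {0,2,3,5,6,7,8,9}→280  {0,3,4,5,6,7,8,9}→560  {1,2,3,5,6,7,8,9}→168  {1,2,4,5,6,7,8,9}→168  {2,3,4,5,6,7,8,9}→420
  placing 0:r first → 756 extensions
  placing 1:s first → 1260 extensions
  placing 4:p first → 504 extensions
total linear extensions = 2520

2520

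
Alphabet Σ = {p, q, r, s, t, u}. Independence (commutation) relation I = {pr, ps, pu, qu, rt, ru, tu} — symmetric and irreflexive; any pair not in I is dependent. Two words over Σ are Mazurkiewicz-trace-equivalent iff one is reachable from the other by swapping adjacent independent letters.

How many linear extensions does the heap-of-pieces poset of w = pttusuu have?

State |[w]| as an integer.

4

0(p) covers ∅
1(t) covers 0:p
2(t) covers 1:t
3(u) covers ∅
4(s) covers 2:t, 3:u
5(u) covers 4:s
6(u) covers 5:u
floor of heap: 0:p, 3:u
completions by unplaced set U, small U first (add the entries for U minus each lowest piece of U):
  |U|=1: {6}:1
  |U|=2: {5,6}:1
  |U|=3: {4,5,6}:1
  |U|=4: {2,4,5,6}:1  {3,4,5,6}:1
  |U|=5: {1,2,4,5,6}:1  {2,3,4,5,6}:2
  start at 0(p): 3
  start at 3(u): 1
sum over floor = 4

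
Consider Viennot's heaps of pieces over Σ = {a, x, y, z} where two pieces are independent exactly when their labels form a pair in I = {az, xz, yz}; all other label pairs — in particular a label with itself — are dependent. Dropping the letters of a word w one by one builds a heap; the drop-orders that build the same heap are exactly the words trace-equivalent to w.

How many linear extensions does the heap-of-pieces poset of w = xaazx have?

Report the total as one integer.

0(x) covers ∅
1(a) covers 0:x
2(a) covers 1:a
3(z) covers ∅
4(x) covers 2:a
floor of heap: 0:x, 3:z
completions by unplaced set U, small U first (add the entries for U minus each lowest piece of U):
  |U|=1: {3}:1  {4}:1
  |U|=2: {2,4}:1  {3,4}:2
  |U|=3: {1,2,4}:1  {2,3,4}:3
  start at 0(x): 4
  start at 3(z): 1
sum over floor = 5

5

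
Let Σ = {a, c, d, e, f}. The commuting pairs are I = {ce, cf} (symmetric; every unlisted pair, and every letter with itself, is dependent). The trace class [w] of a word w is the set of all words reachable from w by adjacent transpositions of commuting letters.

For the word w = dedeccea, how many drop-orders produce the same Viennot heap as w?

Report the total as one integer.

6

#0=d has no predecessor
#1=e depends on [0:d]
#2=d depends on [1:e]
#3=e depends on [2:d]
#4=c depends on [2:d]
#5=c depends on [4:c]
#6=e depends on [3:e]
#7=a depends on [5:c, 6:e]
sources: [0:d]
N(rest) = Σ N(rest − s) over sources s of rest; N(one piece) = 1:
  size 1 → [7]=1
  size 2 → [5,7]=1  [6,7]=1
  size 3 → [3,6,7]=1  [4,5,7]=1  [5,6,7]=2
  size 4 → [3,5,6,7]=3  [4,5,6,7]=3
  size 5 → [3,4,5,6,7]=6
  size 6 → [2,3,4,5,6,7]=6
  first=0(d) contributes 6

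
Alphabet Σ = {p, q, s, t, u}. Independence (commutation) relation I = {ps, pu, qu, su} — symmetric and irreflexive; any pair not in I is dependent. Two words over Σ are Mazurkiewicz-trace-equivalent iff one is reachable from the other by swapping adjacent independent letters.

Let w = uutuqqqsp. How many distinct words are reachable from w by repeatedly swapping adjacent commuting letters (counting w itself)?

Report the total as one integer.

#0=u has no predecessor
#1=u depends on [0:u]
#2=t depends on [1:u]
#3=u depends on [2:t]
#4=q depends on [2:t]
#5=q depends on [4:q]
#6=q depends on [5:q]
#7=s depends on [6:q]
#8=p depends on [6:q]
sources: [0:u]
N(rest) = Σ N(rest − s) over sources s of rest; N(one piece) = 1:
  size 1 → [3]=1  [7]=1  [8]=1
  size 2 → [3,7]=2  [3,8]=2  [7,8]=2
  size 3 → [3,7,8]=6  [6,7,8]=2
  size 4 → [3,6,7,8]=8  [5,6,7,8]=2
  size 5 → [3,5,6,7,8]=10  [4,5,6,7,8]=2
  size 6 → [3,4,5,6,7,8]=12
  size 7 → [2,3,4,5,6,7,8]=12
  first=0(u) contributes 12

12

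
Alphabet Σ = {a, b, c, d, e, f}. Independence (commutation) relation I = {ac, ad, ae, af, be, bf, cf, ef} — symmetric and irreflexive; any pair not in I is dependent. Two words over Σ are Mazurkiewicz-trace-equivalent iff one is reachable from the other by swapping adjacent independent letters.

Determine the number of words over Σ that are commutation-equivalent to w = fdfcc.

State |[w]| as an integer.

3

0(f) covers ∅
1(d) covers 0:f
2(f) covers 1:d
3(c) covers 1:d
4(c) covers 3:c
floor of heap: 0:f
completions by unplaced set U, small U first (add the entries for U minus each lowest piece of U):
  |U|=1: {2}:1  {4}:1
  |U|=2: {2,4}:2  {3,4}:1
  |U|=3: {2,3,4}:3
  start at 0(f): 3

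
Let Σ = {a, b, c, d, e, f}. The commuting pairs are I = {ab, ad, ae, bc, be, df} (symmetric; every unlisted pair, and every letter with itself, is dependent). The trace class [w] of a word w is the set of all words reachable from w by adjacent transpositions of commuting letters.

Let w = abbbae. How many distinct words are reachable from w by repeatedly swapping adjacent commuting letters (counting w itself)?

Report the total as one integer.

#0=a has no predecessor
#1=b has no predecessor
#2=b depends on [1:b]
#3=b depends on [2:b]
#4=a depends on [0:a]
#5=e has no predecessor
sources: [0:a, 1:b, 5:e]
N(rest) = Σ N(rest − s) over sources s of rest; N(one piece) = 1:
  size 1 → [3]=1  [4]=1  [5]=1
  size 2 → [0,4]=1  [2,3]=1  [3,4]=2  [3,5]=2  [4,5]=2
  size 3 → [0,3,4]=3  [0,4,5]=3  [1,2,3]=1  [2,3,4]=3  [2,3,5]=3  [3,4,5]=6
  size 4 → [0,2,3,4]=6  [0,3,4,5]=12  [1,2,3,4]=4  [1,2,3,5]=4  [2,3,4,5]=12
  first=0(a) contributes 20
  first=1(b) contributes 30
  first=5(e) contributes 10
|[w]| = 60

60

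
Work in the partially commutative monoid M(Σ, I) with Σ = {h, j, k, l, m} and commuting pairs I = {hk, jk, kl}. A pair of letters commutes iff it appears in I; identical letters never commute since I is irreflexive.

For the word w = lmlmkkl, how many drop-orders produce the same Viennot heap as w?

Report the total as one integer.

3

drop 0:l onto floor
drop 1:m onto {0:l}
drop 2:l onto {1:m}
drop 3:m onto {2:l}
drop 4:k onto {3:m}
drop 5:k onto {4:k}
drop 6:l onto {3:m}
ground layer = {0:l}
drop-orders for the pieces not yet dropped (sum over which currently-grounded one goes next):
  1 to go: {5} 1  {6} 1
  2 to go: {4,5} 1  {5,6} 2
  3 to go: {4,5,6} 3
  4 to go: {3,4,5,6} 3
  5 to go: {2,3,4,5,6} 3
  if 0:l drops first: 3 orders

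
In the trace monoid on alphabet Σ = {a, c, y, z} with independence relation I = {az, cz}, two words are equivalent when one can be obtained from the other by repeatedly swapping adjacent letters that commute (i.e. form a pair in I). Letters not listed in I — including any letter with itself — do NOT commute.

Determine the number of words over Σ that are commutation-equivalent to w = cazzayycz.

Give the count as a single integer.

20

0(c) covers ∅
1(a) covers 0:c
2(z) covers ∅
3(z) covers 2:z
4(a) covers 1:a
5(y) covers 3:z, 4:a
6(y) covers 5:y
7(c) covers 6:y
8(z) covers 6:y
floor of heap: 0:c, 2:z
completions by unplaced set U, small U first (add the entries for U minus each lowest piece of U):
  |U|=1: {7}:1  {8}:1
  |U|=2: {7,8}:2
  |U|=3: {6,7,8}:2
  |U|=4: {5,6,7,8}:2
  |U|=5: {3,5,6,7,8}:2  {4,5,6,7,8}:2
  |U|=6: {1,4,5,6,7,8}:2  {2,3,5,6,7,8}:2  {3,4,5,6,7,8}:4
  |U|=7: {0,1,4,5,6,7,8}:2  {1,3,4,5,6,7,8}:6  {2,3,4,5,6,7,8}:6
  start at 0(c): 12
  start at 2(z): 8
sum over floor = 20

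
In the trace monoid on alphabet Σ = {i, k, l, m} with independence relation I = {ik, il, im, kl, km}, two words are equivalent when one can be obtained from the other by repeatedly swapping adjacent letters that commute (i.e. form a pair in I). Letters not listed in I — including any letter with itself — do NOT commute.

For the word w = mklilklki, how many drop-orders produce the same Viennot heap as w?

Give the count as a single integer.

1260

#0=m has no predecessor
#1=k has no predecessor
#2=l depends on [0:m]
#3=i has no predecessor
#4=l depends on [2:l]
#5=k depends on [1:k]
#6=l depends on [4:l]
#7=k depends on [5:k]
#8=i depends on [3:i]
sources: [0:m, 1:k, 3:i]
N(rest) = Σ N(rest − s) over sources s of rest; N(one piece) = 1:
  size 1 → [6]=1  [7]=1  [8]=1
  size 2 → [3,8]=1  [4,6]=1  [5,7]=1  [6,7]=2  [6,8]=2  [7,8]=2
  size 3 → [1,5,7]=1  [2,4,6]=1  [3,6,8]=3  [3,7,8]=3  [4,6,7]=3  [4,6,8]=3  [5,6,7]=3  [5,7,8]=3  [6,7,8]=6
  size 4 → [0,2,4,6]=1  [1,5,6,7]=4  [1,5,7,8]=4  [2,4,6,7]=4  [2,4,6,8]=4  [3,4,6,8]=6  [3,5,7,8]=6  [3,6,7,8]=12  [4,5,6,7]=6  [4,6,7,8]=12  [5,6,7,8]=12
  size 5 → [0,2,4,6,7]=5  [0,2,4,6,8]=5  [1,3,5,7,8]=10  [1,4,5,6,7]=10  [1,5,6,7,8]=20  [2,3,4,6,8]=10  [2,4,5,6,7]=10  [2,4,6,7,8]=20  [3,4,6,7,8]=30  [3,5,6,7,8]=30  [4,5,6,7,8]=30
  size 6 → [0,2,3,4,6,8]=15  [0,2,4,5,6,7]=15  [0,2,4,6,7,8]=30  [1,2,4,5,6,7]=20  [1,3,5,6,7,8]=60  [1,4,5,6,7,8]=60  [2,3,4,6,7,8]=60  [2,4,5,6,7,8]=60  [3,4,5,6,7,8]=90
  size 7 → [0,1,2,4,5,6,7]=35  [0,2,3,4,6,7,8]=105  [0,2,4,5,6,7,8]=105  [1,2,4,5,6,7,8]=140  [1,3,4,5,6,7,8]=210  [2,3,4,5,6,7,8]=210
  first=0(m) contributes 560
  first=1(k) contributes 420
  first=3(i) contributes 280
|[w]| = 1260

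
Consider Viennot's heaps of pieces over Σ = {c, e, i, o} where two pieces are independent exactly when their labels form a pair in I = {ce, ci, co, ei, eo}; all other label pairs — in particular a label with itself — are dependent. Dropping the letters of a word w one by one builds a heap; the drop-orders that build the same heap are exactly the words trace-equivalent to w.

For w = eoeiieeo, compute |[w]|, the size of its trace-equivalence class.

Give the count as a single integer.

#0=e has no predecessor
#1=o has no predecessor
#2=e depends on [0:e]
#3=i depends on [1:o]
#4=i depends on [3:i]
#5=e depends on [2:e]
#6=e depends on [5:e]
#7=o depends on [4:i]
sources: [0:e, 1:o]
N(rest) = Σ N(rest − s) over sources s of rest; N(one piece) = 1:
  size 1 → [6]=1  [7]=1
  size 2 → [4,7]=1  [5,6]=1  [6,7]=2
  size 3 → [2,5,6]=1  [3,4,7]=1  [4,6,7]=3  [5,6,7]=3
  size 4 → [0,2,5,6]=1  [1,3,4,7]=1  [2,5,6,7]=4  [3,4,6,7]=4  [4,5,6,7]=6
  size 5 → [0,2,5,6,7]=5  [1,3,4,6,7]=5  [2,4,5,6,7]=10  [3,4,5,6,7]=10
  size 6 → [0,2,4,5,6,7]=15  [1,3,4,5,6,7]=15  [2,3,4,5,6,7]=20
  first=0(e) contributes 35
  first=1(o) contributes 35
|[w]| = 70

70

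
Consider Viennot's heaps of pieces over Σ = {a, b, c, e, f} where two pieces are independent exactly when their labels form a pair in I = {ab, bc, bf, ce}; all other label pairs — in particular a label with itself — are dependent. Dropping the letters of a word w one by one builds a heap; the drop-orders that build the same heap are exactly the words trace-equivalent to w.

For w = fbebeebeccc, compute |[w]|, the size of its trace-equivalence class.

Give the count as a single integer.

204

drop 0:f onto floor
drop 1:b onto floor
drop 2:e onto {0:f, 1:b}
drop 3:b onto {2:e}
drop 4:e onto {3:b}
drop 5:e onto {4:e}
drop 6:b onto {5:e}
drop 7:e onto {6:b}
drop 8:c onto {0:f}
drop 9:c onto {8:c}
drop 10:c onto {9:c}
ground layer = {0:f, 1:b}
drop-orders for the pieces not yet dropped (sum over which currently-grounded one goes next):
  1 to go: {7} 1  {10} 1
  2 to go: {6,7} 1  {7,10} 2  {9,10} 1
  3 to go: {5,6,7} 1  {6,7,10} 3  {7,9,10} 3  {8,9,10} 1
  4 to go: {4,5,6,7} 1  {5,6,7,10} 4  {6,7,9,10} 6  {7,8,9,10} 4
  5 to go: {3,4,5,6,7} 1  {4,5,6,7,10} 5  {5,6,7,9,10} 10  {6,7,8,9,10} 10
  6 to go: {2,3,4,5,6,7} 1  {3,4,5,6,7,10} 6  {4,5,6,7,9,10} 15  {5,6,7,8,9,10} 20
  7 to go: {1,2,3,4,5,6,7} 1  {2,3,4,5,6,7,10} 7  {3,4,5,6,7,9,10} 21  {4,5,6,7,8,9,10} 35
  8 to go: {1,2,3,4,5,6,7,10} 8  {2,3,4,5,6,7,9,10} 28  {3,4,5,6,7,8,9,10} 56
  9 to go: {1,2,3,4,5,6,7,9,10} 36  {2,3,4,5,6,7,8,9,10} 84
  if 0:f drops first: 120 orders
  if 1:b drops first: 84 orders
heap linearizations: 204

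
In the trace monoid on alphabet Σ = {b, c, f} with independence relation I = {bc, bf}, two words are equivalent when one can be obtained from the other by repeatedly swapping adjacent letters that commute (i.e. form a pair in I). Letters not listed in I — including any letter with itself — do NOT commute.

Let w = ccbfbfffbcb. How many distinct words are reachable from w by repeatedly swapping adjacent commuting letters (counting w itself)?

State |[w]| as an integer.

330

#0=c has no predecessor
#1=c depends on [0:c]
#2=b has no predecessor
#3=f depends on [1:c]
#4=b depends on [2:b]
#5=f depends on [3:f]
#6=f depends on [5:f]
#7=f depends on [6:f]
#8=b depends on [4:b]
#9=c depends on [7:f]
#10=b depends on [8:b]
sources: [0:c, 2:b]
N(rest) = Σ N(rest − s) over sources s of rest; N(one piece) = 1:
  size 1 → [9]=1  [10]=1
  size 2 → [7,9]=1  [8,10]=1  [9,10]=2
  size 3 → [4,8,10]=1  [6,7,9]=1  [7,9,10]=3  [8,9,10]=3
  size 4 → [2,4,8,10]=1  [4,8,9,10]=4  [5,6,7,9]=1  [6,7,9,10]=4  [7,8,9,10]=6
  size 5 → [2,4,8,9,10]=5  [3,5,6,7,9]=1  [4,7,8,9,10]=10  [5,6,7,9,10]=5  [6,7,8,9,10]=10
  size 6 → [1,3,5,6,7,9]=1  [2,4,7,8,9,10]=15  [3,5,6,7,9,10]=6  [4,6,7,8,9,10]=20  [5,6,7,8,9,10]=15
  size 7 → [0,1,3,5,6,7,9]=1  [1,3,5,6,7,9,10]=7  [2,4,6,7,8,9,10]=35  [3,5,6,7,8,9,10]=21  [4,5,6,7,8,9,10]=35
  size 8 → [0,1,3,5,6,7,9,10]=8  [1,3,5,6,7,8,9,10]=28  [2,4,5,6,7,8,9,10]=70  [3,4,5,6,7,8,9,10]=56
  size 9 → [0,1,3,5,6,7,8,9,10]=36  [1,3,4,5,6,7,8,9,10]=84  [2,3,4,5,6,7,8,9,10]=126
  first=0(c) contributes 210
  first=2(b) contributes 120
|[w]| = 330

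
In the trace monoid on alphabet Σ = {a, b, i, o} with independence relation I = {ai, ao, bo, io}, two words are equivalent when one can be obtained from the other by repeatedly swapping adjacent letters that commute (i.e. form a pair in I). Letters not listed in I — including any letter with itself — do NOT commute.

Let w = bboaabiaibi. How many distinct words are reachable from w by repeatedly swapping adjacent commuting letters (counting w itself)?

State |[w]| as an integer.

0(b) covers ∅
1(b) covers 0:b
2(o) covers ∅
3(a) covers 1:b
4(a) covers 3:a
5(b) covers 4:a
6(i) covers 5:b
7(a) covers 5:b
8(i) covers 6:i
9(b) covers 7:a, 8:i
10(i) covers 9:b
floor of heap: 0:b, 2:o
completions by unplaced set U, small U first (add the entries for U minus each lowest piece of U):
  |U|=1: {2}:1  {10}:1
  |U|=2: {2,10}:2  {9,10}:1
  |U|=3: {2,9,10}:3  {7,9,10}:1  {8,9,10}:1
  |U|=4: {2,7,9,10}:4  {2,8,9,10}:4  {6,8,9,10}:1  {7,8,9,10}:2
  |U|=5: {2,6,8,9,10}:5  {2,7,8,9,10}:10  {6,7,8,9,10}:3
  |U|=6: {2,6,7,8,9,10}:18  {5,6,7,8,9,10}:3
  |U|=7: {2,5,6,7,8,9,10}:21  {4,5,6,7,8,9,10}:3
  |U|=8: {2,4,5,6,7,8,9,10}:24  {3,4,5,6,7,8,9,10}:3
  |U|=9: {1,3,4,5,6,7,8,9,10}:3  {2,3,4,5,6,7,8,9,10}:27
  start at 0(b): 30
  start at 2(o): 3
sum over floor = 33

33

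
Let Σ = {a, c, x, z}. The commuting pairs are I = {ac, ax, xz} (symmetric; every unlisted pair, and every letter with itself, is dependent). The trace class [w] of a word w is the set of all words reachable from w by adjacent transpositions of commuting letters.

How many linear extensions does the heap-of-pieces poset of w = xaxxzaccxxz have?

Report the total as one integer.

#0=x has no predecessor
#1=a has no predecessor
#2=x depends on [0:x]
#3=x depends on [2:x]
#4=z depends on [1:a]
#5=a depends on [4:z]
#6=c depends on [3:x, 4:z]
#7=c depends on [6:c]
#8=x depends on [7:c]
#9=x depends on [8:x]
#10=z depends on [5:a, 7:c]
sources: [0:x, 1:a]
N(rest) = Σ N(rest − s) over sources s of rest; N(one piece) = 1:
  size 1 → [9]=1  [10]=1
  size 2 → [5,10]=1  [8,9]=1  [9,10]=2
  size 3 → [5,9,10]=3  [8,9,10]=3
  size 4 → [5,8,9,10]=6  [7,8,9,10]=3
  size 5 → [5,7,8,9,10]=9  [6,7,8,9,10]=3
  size 6 → [3,6,7,8,9,10]=3  [5,6,7,8,9,10]=12
  size 7 → [2,3,6,7,8,9,10]=3  [3,5,6,7,8,9,10]=15  [4,5,6,7,8,9,10]=12
  size 8 → [0,2,3,6,7,8,9,10]=3  [1,4,5,6,7,8,9,10]=12  [2,3,5,6,7,8,9,10]=18  [3,4,5,6,7,8,9,10]=27
  size 9 → [0,2,3,5,6,7,8,9,10]=21  [1,3,4,5,6,7,8,9,10]=39  [2,3,4,5,6,7,8,9,10]=45
  first=0(x) contributes 84
  first=1(a) contributes 66
|[w]| = 150

150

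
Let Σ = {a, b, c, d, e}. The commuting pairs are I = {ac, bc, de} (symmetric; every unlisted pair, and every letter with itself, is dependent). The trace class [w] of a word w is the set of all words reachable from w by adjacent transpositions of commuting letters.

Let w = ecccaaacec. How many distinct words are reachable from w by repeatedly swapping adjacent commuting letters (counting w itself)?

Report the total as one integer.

drop 0:e onto floor
drop 1:c onto {0:e}
drop 2:c onto {1:c}
drop 3:c onto {2:c}
drop 4:a onto {0:e}
drop 5:a onto {4:a}
drop 6:a onto {5:a}
drop 7:c onto {3:c}
drop 8:e onto {6:a, 7:c}
drop 9:c onto {8:e}
ground layer = {0:e}
drop-orders for the pieces not yet dropped (sum over which currently-grounded one goes next):
  1 to go: {9} 1
  2 to go: {8,9} 1
  3 to go: {6,8,9} 1  {7,8,9} 1
  4 to go: {3,7,8,9} 1  {5,6,8,9} 1  {6,7,8,9} 2
  5 to go: {2,3,7,8,9} 1  {3,6,7,8,9} 3  {4,5,6,8,9} 1  {5,6,7,8,9} 3
  6 to go: {1,2,3,7,8,9} 1  {2,3,6,7,8,9} 4  {3,5,6,7,8,9} 6  {4,5,6,7,8,9} 4
  7 to go: {1,2,3,6,7,8,9} 5  {2,3,5,6,7,8,9} 10  {3,4,5,6,7,8,9} 10
  8 to go: {1,2,3,5,6,7,8,9} 15  {2,3,4,5,6,7,8,9} 20
  if 0:e drops first: 35 orders

35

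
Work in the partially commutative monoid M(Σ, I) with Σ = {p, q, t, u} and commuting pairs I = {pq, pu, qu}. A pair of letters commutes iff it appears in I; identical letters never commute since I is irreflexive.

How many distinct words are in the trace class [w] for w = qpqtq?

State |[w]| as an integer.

piece 0:q — minimal
piece 1:p — minimal
piece 2:q rests on {0:q}
piece 3:t rests on {1:p, 2:q}
piece 4:q rests on {3:t}
minimal pieces: {0:q, 1:p}
ways to finish when only these pieces remain (= sum over removing one remaining piece with nothing left below it):
  1 left: {4}→1
  2 left: {3,4}→1
  3 left: {1,3,4}→1  {2,3,4}→1
  placing 0:q first → 2 extensions
  placing 1:p first → 1 extensions
total linear extensions = 3

3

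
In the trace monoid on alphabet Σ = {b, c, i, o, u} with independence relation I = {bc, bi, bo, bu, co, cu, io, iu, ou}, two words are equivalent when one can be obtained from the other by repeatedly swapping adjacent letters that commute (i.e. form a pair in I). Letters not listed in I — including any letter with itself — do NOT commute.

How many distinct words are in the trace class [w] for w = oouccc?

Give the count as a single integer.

60

piece 0:o — minimal
piece 1:o rests on {0:o}
piece 2:u — minimal
piece 3:c — minimal
piece 4:c rests on {3:c}
piece 5:c rests on {4:c}
minimal pieces: {0:o, 2:u, 3:c}
ways to finish when only these pieces remain (= sum over removing one remaining piece with nothing left below it):
  1 left: {1}→1  {2}→1  {5}→1
  2 left: {0,1}→1  {1,2}→2  {1,5}→2  {2,5}→2  {4,5}→1
  3 left: {0,1,2}→3  {0,1,5}→3  {1,2,5}→6  {1,4,5}→3  {2,4,5}→3  {3,4,5}→1
  4 left: {0,1,2,5}→12  {0,1,4,5}→6  {1,2,4,5}→12  {1,3,4,5}→4  {2,3,4,5}→4
  placing 0:o first → 20 extensions
  placing 2:u first → 10 extensions
  placing 3:c first → 30 extensions
total linear extensions = 60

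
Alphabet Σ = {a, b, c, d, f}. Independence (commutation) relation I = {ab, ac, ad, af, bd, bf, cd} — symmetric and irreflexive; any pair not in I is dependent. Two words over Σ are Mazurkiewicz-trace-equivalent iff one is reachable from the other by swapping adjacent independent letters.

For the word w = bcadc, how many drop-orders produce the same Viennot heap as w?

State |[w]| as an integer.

0(b) covers ∅
1(c) covers 0:b
2(a) covers ∅
3(d) covers ∅
4(c) covers 1:c
floor of heap: 0:b, 2:a, 3:d
completions by unplaced set U, small U first (add the entries for U minus each lowest piece of U):
  |U|=1: {2}:1  {3}:1  {4}:1
  |U|=2: {1,4}:1  {2,3}:2  {2,4}:2  {3,4}:2
  |U|=3: {0,1,4}:1  {1,2,4}:3  {1,3,4}:3  {2,3,4}:6
  start at 0(b): 12
  start at 2(a): 4
  start at 3(d): 4
sum over floor = 20

20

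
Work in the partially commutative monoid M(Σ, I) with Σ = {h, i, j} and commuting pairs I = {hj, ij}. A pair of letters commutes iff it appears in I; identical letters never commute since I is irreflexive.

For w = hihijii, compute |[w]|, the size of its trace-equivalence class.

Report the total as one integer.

piece 0:h — minimal
piece 1:i rests on {0:h}
piece 2:h rests on {1:i}
piece 3:i rests on {2:h}
piece 4:j — minimal
piece 5:i rests on {3:i}
piece 6:i rests on {5:i}
minimal pieces: {0:h, 4:j}
ways to finish when only these pieces remain (= sum over removing one remaining piece with nothing left below it):
  1 left: {4}→1  {6}→1
  2 left: {4,6}→2  {5,6}→1
  3 left: {3,5,6}→1  {4,5,6}→3
  4 left: {2,3,5,6}→1  {3,4,5,6}→4
  5 left: {1,2,3,5,6}→1  {2,3,4,5,6}→5
  placing 0:h first → 6 extensions
  placing 4:j first → 1 extensions
total linear extensions = 7

7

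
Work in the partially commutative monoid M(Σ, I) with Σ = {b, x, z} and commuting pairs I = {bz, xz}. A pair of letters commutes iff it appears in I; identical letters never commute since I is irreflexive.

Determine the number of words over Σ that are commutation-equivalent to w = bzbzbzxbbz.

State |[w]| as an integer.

210

0(b) covers ∅
1(z) covers ∅
2(b) covers 0:b
3(z) covers 1:z
4(b) covers 2:b
5(z) covers 3:z
6(x) covers 4:b
7(b) covers 6:x
8(b) covers 7:b
9(z) covers 5:z
floor of heap: 0:b, 1:z
completions by unplaced set U, small U first (add the entries for U minus each lowest piece of U):
  |U|=1: {8}:1  {9}:1
  |U|=2: {5,9}:1  {7,8}:1  {8,9}:2
  |U|=3: {3,5,9}:1  {5,8,9}:3  {6,7,8}:1  {7,8,9}:3
  |U|=4: {1,3,5,9}:1  {3,5,8,9}:4  {4,6,7,8}:1  {5,7,8,9}:6  {6,7,8,9}:4
  |U|=5: {1,3,5,8,9}:5  {2,4,6,7,8}:1  {3,5,7,8,9}:10  {4,6,7,8,9}:5  {5,6,7,8,9}:10
  |U|=6: {0,2,4,6,7,8}:1  {1,3,5,7,8,9}:15  {2,4,6,7,8,9}:6  {3,5,6,7,8,9}:20  {4,5,6,7,8,9}:15
  |U|=7: {0,2,4,6,7,8,9}:7  {1,3,5,6,7,8,9}:35  {2,4,5,6,7,8,9}:21  {3,4,5,6,7,8,9}:35
  |U|=8: {0,2,4,5,6,7,8,9}:28  {1,3,4,5,6,7,8,9}:70  {2,3,4,5,6,7,8,9}:56
  start at 0(b): 126
  start at 1(z): 84
sum over floor = 210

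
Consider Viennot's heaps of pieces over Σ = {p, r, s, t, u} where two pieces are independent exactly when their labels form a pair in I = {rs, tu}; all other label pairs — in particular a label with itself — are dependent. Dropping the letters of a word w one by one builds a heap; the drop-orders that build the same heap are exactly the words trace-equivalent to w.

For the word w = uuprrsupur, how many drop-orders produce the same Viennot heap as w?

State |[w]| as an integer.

drop 0:u onto floor
drop 1:u onto {0:u}
drop 2:p onto {1:u}
drop 3:r onto {2:p}
drop 4:r onto {3:r}
drop 5:s onto {2:p}
drop 6:u onto {4:r, 5:s}
drop 7:p onto {6:u}
drop 8:u onto {7:p}
drop 9:r onto {8:u}
ground layer = {0:u}
drop-orders for the pieces not yet dropped (sum over which currently-grounded one goes next):
  1 to go: {9} 1
  2 to go: {8,9} 1
  3 to go: {7,8,9} 1
  4 to go: {6,7,8,9} 1
  5 to go: {4,6,7,8,9} 1  {5,6,7,8,9} 1
  6 to go: {3,4,6,7,8,9} 1  {4,5,6,7,8,9} 2
  7 to go: {3,4,5,6,7,8,9} 3
  8 to go: {2,3,4,5,6,7,8,9} 3
  if 0:u drops first: 3 orders

3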